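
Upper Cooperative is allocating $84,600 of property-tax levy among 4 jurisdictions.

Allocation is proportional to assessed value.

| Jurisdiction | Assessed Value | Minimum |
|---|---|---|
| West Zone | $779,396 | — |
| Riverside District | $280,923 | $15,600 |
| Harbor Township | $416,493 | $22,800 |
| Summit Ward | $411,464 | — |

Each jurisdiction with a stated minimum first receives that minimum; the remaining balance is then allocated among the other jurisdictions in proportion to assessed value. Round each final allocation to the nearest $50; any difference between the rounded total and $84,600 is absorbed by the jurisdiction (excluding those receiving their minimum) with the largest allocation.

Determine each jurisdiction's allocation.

Minimums first: Riverside District $15,600; Harbor Township $22,800. Remaining pool $46,200.
Remaining pool split over remaining assessed value 1,190,860: West Zone 30,237.05 → $30,250; Summit Ward 15,962.95 → $15,950.

West Zone: $30,250 · Riverside District: $15,600 · Harbor Township: $22,800 · Summit Ward: $15,950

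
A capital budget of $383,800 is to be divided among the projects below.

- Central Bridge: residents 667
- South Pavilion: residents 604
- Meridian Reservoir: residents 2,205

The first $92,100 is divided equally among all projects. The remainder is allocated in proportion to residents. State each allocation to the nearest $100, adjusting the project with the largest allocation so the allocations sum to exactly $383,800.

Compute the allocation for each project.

Central Bridge: $86,700 · South Pavilion: $81,400 · Meridian Reservoir: $215,700

$92,100 shared equally gives $30,700 per project.
Remainder $291,700 by residents (total 3,476): Central Bridge 55,973.50 → $56,000; South Pavilion 50,686.65 → $50,700; Meridian Reservoir 185,039.84 → $185,000.
Totals: Central Bridge $30,700 + $56,000 = $86,700; South Pavilion $30,700 + $50,700 = $81,400; Meridian Reservoir $30,700 + $185,000 = $215,700.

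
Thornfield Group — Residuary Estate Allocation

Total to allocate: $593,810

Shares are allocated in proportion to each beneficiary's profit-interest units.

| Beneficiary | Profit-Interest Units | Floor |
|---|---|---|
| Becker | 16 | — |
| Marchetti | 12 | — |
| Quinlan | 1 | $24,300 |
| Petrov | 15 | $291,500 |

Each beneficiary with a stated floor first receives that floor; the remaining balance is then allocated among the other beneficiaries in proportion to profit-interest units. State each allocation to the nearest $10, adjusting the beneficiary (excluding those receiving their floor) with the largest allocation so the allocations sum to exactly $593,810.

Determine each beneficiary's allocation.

Becker: $158,860 | Marchetti: $119,150 | Quinlan: $24,300 | Petrov: $291,500

Minimums first: Quinlan $24,300; Petrov $291,500. Residual $278,010.
Residual split over remaining profit-interest units 28: Becker 158,862.86 → $158,860; Marchetti 119,147.14 → $119,150.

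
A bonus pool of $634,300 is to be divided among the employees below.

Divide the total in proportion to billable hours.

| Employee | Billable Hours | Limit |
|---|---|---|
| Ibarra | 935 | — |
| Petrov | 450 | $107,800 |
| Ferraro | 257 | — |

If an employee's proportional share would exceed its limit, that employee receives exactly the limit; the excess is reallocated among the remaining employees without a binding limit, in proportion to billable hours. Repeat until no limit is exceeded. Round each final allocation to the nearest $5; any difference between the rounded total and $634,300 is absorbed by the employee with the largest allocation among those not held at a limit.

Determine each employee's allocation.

Sum of billable hours: 1,642.
Unconstrained shares: Ibarra 361,187.88; Petrov 173,833.74; Ferraro 99,278.38.
Held at cap: Petrov ($107,800); remaining pool $526,500 reallocated over remaining billable hours 1,192.
Remaining shares: Ibarra 412,984.48 → $412,985; Ferraro 113,515.52 → $113,515.

Ibarra: $412,985; Petrov: $107,800; Ferraro: $113,515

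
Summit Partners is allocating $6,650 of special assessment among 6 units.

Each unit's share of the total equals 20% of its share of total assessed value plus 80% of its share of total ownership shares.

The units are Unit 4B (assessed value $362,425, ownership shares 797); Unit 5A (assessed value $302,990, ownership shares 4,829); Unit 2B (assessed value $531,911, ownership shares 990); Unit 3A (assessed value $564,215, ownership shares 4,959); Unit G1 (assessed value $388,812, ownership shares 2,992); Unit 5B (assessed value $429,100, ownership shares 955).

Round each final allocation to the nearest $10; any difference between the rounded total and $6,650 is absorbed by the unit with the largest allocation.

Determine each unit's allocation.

Unit 4B: $460 | Unit 5A: $1,810 | Unit 2B: $610 | Unit 3A: $1,990 | Unit G1: $1,230 | Unit 5B: $550

Totals — assessed value 2,579,453, ownership shares 15,522.
Composite weights (20% assessed value + 80% ownership shares): Unit 4B 0.0692; Unit 5A 0.2724; Unit 2B 0.0923; Unit 3A 0.2993; Unit G1 0.1844; Unit 5B 0.0825.
Unrounded shares: Unit 4B 460.03; Unit 5A 1,811.31; Unit 2B 613.57; Unit 3A 1,990.56; Unit G1 1,225.95; Unit 5B 548.57.
At nearest $10: Unit 4B $460; Unit 5A $1,810; Unit 2B $610; Unit 3A $1,990; Unit G1 $1,230; Unit 5B $550. Sum = $6,650.
Rounded total matches; no reconciliation needed.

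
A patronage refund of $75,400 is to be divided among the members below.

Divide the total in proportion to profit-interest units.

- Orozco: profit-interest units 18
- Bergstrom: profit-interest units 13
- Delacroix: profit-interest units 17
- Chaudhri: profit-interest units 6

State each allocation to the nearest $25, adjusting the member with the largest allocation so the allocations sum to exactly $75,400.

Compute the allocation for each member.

Profit-interest units total: 54.
Raw shares: Orozco 18/54 × $75,400 = 25,133.33; Bergstrom 13/54 × $75,400 = 18,151.85; Delacroix 17/54 × $75,400 = 23,737.04; Chaudhri 6/54 × $75,400 = 8,377.78.
At nearest $25: Orozco $25,125; Bergstrom $18,150; Delacroix $23,725; Chaudhri $8,375. Sum = $75,375.
Difference $75,400 − $75,375 = +$25 applied to largest allocation (Orozco): Orozco becomes $25,150.

Orozco: $25,150 | Bergstrom: $18,150 | Delacroix: $23,725 | Chaudhri: $8,375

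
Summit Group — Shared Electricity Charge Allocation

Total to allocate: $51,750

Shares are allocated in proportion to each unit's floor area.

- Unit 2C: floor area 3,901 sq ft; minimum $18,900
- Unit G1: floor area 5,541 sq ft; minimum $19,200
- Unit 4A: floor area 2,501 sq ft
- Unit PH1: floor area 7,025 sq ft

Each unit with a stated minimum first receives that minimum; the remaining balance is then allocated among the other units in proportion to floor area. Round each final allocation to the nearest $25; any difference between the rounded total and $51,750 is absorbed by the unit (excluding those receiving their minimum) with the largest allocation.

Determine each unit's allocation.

Unit 2C: $18,900; Unit G1: $19,200; Unit 4A: $3,575; Unit PH1: $10,075

Guaranteed amounts: Unit 2C $18,900; Unit G1 $19,200. Balance $13,650.
Balance split over remaining floor area 9,526: Unit 4A 3,583.73 → $3,575; Unit PH1 10,066.27 → $10,075.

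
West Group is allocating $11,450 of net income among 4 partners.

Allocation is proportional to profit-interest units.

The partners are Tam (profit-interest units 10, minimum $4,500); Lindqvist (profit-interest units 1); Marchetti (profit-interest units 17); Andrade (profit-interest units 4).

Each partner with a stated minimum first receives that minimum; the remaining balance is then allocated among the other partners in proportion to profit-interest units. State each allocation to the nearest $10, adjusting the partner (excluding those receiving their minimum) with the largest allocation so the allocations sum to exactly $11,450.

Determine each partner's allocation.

Tam: $4,500 | Lindqvist: $320 | Marchetti: $5,370 | Andrade: $1,260

Guaranteed amounts: Tam $4,500. Remaining pool $6,950.
Remaining pool split over remaining profit-interest units 22: Lindqvist 315.91 → $320; Marchetti 5,370.45 → $5,370; Andrade 1,263.64 → $1,260.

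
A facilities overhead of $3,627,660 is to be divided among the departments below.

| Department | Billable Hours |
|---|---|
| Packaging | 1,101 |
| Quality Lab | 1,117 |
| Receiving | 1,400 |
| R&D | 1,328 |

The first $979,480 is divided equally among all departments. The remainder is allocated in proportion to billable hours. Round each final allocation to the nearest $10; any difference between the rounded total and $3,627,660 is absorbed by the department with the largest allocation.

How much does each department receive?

$979,480 shared equally gives $244,870 per department.
Remainder $2,648,180 by billable hours (total 4,946): Packaging 589,495.79 → $589,500; Quality Lab 598,062.49 → $598,060; Receiving 749,585.93 → $749,590; R&D 711,035.79 → $711,040.
Rounding difference −$10 on remainder applied to Receiving.
Totals: Packaging $244,870 + $589,500 = $834,370; Quality Lab $244,870 + $598,060 = $842,930; Receiving $244,870 + $749,580 = $994,450; R&D $244,870 + $711,040 = $955,910.

Packaging: $834,370; Quality Lab: $842,930; Receiving: $994,450; R&D: $955,910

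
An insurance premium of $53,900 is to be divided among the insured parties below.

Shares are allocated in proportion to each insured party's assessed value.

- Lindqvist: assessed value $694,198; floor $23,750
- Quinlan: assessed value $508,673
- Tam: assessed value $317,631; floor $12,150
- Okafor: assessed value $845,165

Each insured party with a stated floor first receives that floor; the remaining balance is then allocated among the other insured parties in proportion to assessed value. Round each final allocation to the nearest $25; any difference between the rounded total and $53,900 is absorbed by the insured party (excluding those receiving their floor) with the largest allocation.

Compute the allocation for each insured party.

Lindqvist: $23,750; Quinlan: $6,775; Tam: $12,150; Okafor: $11,225

Minimums first: Lindqvist $23,750; Tam $12,150. Remaining pool $18,000.
Remaining pool split over remaining assessed value 1,353,838: Quinlan 6,763.08 → $6,775; Okafor 11,236.92 → $11,225.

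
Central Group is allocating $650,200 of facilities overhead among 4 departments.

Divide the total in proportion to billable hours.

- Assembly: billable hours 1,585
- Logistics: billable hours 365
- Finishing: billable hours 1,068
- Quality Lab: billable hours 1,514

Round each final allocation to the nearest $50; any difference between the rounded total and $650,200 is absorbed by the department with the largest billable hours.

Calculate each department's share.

Total billable hours = 4,532.
Unrounded shares: Assembly 1,585/4,532 × $650,200 = 227,397.84; Logistics 365/4,532 × $650,200 = 52,366.06; Finishing 1,068/4,532 × $650,200 = 153,224.54; Quality Lab 1,514/4,532 × $650,200 = 217,211.56.
After rounding ($50): Assembly $227,400; Logistics $52,350; Finishing $153,200; Quality Lab $217,200. Sum = $650,150.
Difference $650,200 − $650,150 = +$50 applied to largest billable hours (Assembly): Assembly becomes $227,450.

Assembly: $227,450 · Logistics: $52,350 · Finishing: $153,200 · Quality Lab: $217,200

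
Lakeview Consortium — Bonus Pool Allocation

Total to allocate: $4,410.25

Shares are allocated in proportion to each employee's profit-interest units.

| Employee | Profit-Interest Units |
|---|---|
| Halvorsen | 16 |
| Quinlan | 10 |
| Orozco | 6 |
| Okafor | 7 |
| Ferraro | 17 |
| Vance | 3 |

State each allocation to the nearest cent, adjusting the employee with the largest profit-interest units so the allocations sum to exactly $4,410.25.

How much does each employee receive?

Total profit-interest units = 16 + 10 + 6 + 7 + 17 + 3 = 59.
Raw shares: Halvorsen 1,196.0000; Quinlan 747.5000; Orozco 448.5000; Okafor 523.2500; Ferraro 1,270.7500; Vance 224.2500.
Rounded to nearest cent: Halvorsen $1,196.00; Quinlan $747.50; Orozco $448.50; Okafor $523.25; Ferraro $1,270.75; Vance $224.25. Sum = $4,410.25.
Sum already equals the total — no adjustment.

Halvorsen: $1,196.00 · Quinlan: $747.50 · Orozco: $448.50 · Okafor: $523.25 · Ferraro: $1,270.75 · Vance: $224.25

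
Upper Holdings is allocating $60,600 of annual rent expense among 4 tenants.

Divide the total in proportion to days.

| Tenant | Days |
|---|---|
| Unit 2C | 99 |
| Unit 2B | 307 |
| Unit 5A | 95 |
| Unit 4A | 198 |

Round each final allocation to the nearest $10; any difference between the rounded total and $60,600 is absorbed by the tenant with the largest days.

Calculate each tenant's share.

Unit 2C: $8,580 | Unit 2B: $26,610 | Unit 5A: $8,240 | Unit 4A: $17,170

Days total: 699.
Raw shares: Unit 2C 99/699 × $60,600 = 8,582.83; Unit 2B 307/699 × $60,600 = 26,615.45; Unit 5A 95/699 × $60,600 = 8,236.05; Unit 4A 198/699 × $60,600 = 17,165.67.
After rounding ($10): Unit 2C $8,580; Unit 2B $26,620; Unit 5A $8,240; Unit 4A $17,170. Sum = $60,610.
Difference $60,600 − $60,610 = −$10 applied to largest days (Unit 2B): Unit 2B becomes $26,610.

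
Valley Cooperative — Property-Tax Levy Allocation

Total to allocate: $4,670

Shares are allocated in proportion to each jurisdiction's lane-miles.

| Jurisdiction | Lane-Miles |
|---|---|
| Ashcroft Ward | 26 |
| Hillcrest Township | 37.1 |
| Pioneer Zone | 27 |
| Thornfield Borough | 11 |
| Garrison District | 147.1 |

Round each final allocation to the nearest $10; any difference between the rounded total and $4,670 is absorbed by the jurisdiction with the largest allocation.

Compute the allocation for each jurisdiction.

Combined lane-miles = 248.2.
Proportional shares: Ashcroft Ward 26/248.2 × $4,670 = 489.20; Hillcrest Township 37.1/248.2 × $4,670 = 698.05; Pioneer Zone 27/248.2 × $4,670 = 508.02; Thornfield Borough 11/248.2 × $4,670 = 206.97; Garrison District 147.1/248.2 × $4,670 = 2,767.76.
After rounding ($10): Ashcroft Ward $490; Hillcrest Township $700; Pioneer Zone $510; Thornfield Borough $210; Garrison District $2,770. Sum = $4,680.
Difference $4,670 − $4,680 = −$10 applied to largest allocation (Garrison District): Garrison District becomes $2,760.

Ashcroft Ward: $490; Hillcrest Township: $700; Pioneer Zone: $510; Thornfield Borough: $210; Garrison District: $2,760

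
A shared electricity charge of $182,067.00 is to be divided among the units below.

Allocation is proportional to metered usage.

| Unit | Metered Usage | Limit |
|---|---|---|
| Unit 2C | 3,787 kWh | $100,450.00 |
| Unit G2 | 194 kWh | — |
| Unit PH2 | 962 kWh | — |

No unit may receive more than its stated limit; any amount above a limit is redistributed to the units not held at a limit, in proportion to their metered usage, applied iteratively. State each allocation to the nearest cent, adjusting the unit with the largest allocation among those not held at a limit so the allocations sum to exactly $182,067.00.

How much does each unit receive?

Sum of metered usage: 4,943.
Pro-rata shares before constraints: Unit 2C 139,487.7056; Unit G2 7,145.6601; Unit PH2 35,433.6342.
Capped: Unit 2C ($100,450.00); remaining pool $81,617.00 reallocated over remaining metered usage 1,156.
Redistributed shares: Unit G2 13,696.9706 → $13,696.97; Unit PH2 67,920.0294 → $67,920.03.

Unit 2C: $100,450.00 | Unit G2: $13,696.97 | Unit PH2: $67,920.03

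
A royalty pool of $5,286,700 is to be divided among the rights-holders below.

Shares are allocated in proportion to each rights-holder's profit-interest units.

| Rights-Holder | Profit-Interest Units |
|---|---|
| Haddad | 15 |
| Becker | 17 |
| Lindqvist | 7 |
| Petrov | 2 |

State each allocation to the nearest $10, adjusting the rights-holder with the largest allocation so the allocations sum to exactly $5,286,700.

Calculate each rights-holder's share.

Haddad: $1,934,160 · Becker: $2,192,040 · Lindqvist: $902,610 · Petrov: $257,890

Combined profit-interest units = 41.
Proportional shares: Haddad 15/41 × $5,286,700 = 1,934,158.54; Becker 17/41 × $5,286,700 = 2,192,046.34; Lindqvist 7/41 × $5,286,700 = 902,607.32; Petrov 2/41 × $5,286,700 = 257,887.80.
Rounded to nearest $10: Haddad $1,934,160; Becker $2,192,050; Lindqvist $902,610; Petrov $257,890. Sum = $5,286,710.
Difference $5,286,700 − $5,286,710 = −$10 applied to largest allocation (Becker): Becker becomes $2,192,040.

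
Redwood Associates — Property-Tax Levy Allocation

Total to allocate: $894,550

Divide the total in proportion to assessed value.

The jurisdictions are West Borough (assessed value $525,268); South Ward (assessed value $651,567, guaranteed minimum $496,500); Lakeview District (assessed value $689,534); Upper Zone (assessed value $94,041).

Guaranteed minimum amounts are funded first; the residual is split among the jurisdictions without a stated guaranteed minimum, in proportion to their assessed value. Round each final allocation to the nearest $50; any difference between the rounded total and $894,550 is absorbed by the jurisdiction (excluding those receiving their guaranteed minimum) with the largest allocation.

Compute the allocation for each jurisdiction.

Guaranteed amounts: South Ward $496,500. Remaining pool $398,050.
Remaining pool split over remaining assessed value 1,308,843: West Borough 159,746.38 → $159,750; Lakeview District 209,703.54 → $209,700; Upper Zone 28,600.08 → $28,600.

West Borough: $159,750; South Ward: $496,500; Lakeview District: $209,700; Upper Zone: $28,600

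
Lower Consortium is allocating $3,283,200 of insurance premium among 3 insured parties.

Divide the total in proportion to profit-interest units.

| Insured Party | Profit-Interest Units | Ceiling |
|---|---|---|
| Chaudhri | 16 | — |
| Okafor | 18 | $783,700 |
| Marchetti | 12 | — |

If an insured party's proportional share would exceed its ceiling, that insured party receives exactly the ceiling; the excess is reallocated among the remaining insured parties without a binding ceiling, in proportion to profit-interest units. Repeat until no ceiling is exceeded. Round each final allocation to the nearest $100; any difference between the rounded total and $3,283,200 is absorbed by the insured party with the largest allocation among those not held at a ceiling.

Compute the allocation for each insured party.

Chaudhri: $1,428,300 · Okafor: $783,700 · Marchetti: $1,071,200

Profit-interest units total: 46.
Pro-rata shares before constraints: Chaudhri 1,141,982.61; Okafor 1,284,730.43; Marchetti 856,486.96.
Capped: Okafor ($783,700); residual $2,499,500 reallocated over remaining profit-interest units 28.
Redistributed shares: Chaudhri 1,428,285.71 → $1,428,300; Marchetti 1,071,214.29 → $1,071,200.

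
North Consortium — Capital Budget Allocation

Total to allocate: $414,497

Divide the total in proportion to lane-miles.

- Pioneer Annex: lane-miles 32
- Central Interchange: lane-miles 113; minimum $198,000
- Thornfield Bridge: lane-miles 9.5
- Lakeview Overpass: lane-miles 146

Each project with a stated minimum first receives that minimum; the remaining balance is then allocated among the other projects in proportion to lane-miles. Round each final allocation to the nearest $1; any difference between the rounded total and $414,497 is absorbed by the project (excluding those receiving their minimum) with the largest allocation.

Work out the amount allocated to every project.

Pioneer Annex: $36,949 | Central Interchange: $198,000 | Thornfield Bridge: $10,969 | Lakeview Overpass: $168,579

Guaranteed amounts: Central Interchange $198,000. Balance $216,497.
Balance split over remaining lane-miles 187.5: Pioneer Annex 36,948.82 → $36,949; Thornfield Bridge 10,969.18 → $10,969; Lakeview Overpass 168,579.00 → $168,579.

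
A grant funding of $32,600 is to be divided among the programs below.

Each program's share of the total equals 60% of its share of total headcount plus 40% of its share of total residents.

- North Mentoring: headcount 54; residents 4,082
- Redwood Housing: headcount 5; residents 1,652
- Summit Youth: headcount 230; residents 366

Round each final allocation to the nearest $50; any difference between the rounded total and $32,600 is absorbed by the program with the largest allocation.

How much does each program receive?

North Mentoring: $12,400; Redwood Housing: $3,850; Summit Youth: $16,350

Totals — headcount 289, residents 6,100.
Composite weights (60% headcount + 40% residents): North Mentoring 0.3798; Redwood Housing 0.1187; Summit Youth 0.5015.
Proportional shares: North Mentoring 12,380.92; Redwood Housing 3,869.90; Summit Youth 16,349.18.
Rounded to nearest $50: North Mentoring $12,400; Redwood Housing $3,850; Summit Youth $16,350. Sum = $32,600.
No rounding difference to absorb.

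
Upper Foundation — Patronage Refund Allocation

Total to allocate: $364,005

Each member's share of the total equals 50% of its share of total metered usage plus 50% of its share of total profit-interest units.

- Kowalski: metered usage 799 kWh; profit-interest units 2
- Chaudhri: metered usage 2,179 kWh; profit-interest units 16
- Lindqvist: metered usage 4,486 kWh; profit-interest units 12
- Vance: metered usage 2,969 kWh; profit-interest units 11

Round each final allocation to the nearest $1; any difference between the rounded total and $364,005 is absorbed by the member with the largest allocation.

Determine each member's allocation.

Metered usage total 10,433; profit-interest units total 41.
Blended shares (50% metered usage + 50% profit-interest units): Kowalski 0.0627; Chaudhri 0.2996; Lindqvist 0.3613; Vance 0.2764.
Proportional shares: Kowalski 22,816.63; Chaudhri 109,037.77; Lindqvist 131,526.78; Vance 100,623.81.
Rounded to nearest $1: Kowalski $22,817; Chaudhri $109,038; Lindqvist $131,527; Vance $100,624. Sum = $364,006.
Difference $364,005 − $364,006 = −$1 applied to largest allocation (Lindqvist): Lindqvist becomes $131,526.

Kowalski: $22,817; Chaudhri: $109,038; Lindqvist: $131,526; Vance: $100,624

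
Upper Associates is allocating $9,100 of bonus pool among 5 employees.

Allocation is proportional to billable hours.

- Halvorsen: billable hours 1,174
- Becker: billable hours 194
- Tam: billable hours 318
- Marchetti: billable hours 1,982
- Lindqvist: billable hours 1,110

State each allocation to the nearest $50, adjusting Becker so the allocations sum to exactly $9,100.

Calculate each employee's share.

Combined billable hours = 4,778.
Raw shares: Halvorsen 1,174/4,778 × $9,100 = 2,235.96; Becker 194/4,778 × $9,100 = 369.49; Tam 318/4,778 × $9,100 = 605.65; Marchetti 1,982/4,778 × $9,100 = 3,774.84; Lindqvist 1,110/4,778 × $9,100 = 2,114.06.
At nearest $50: Halvorsen $2,250; Becker $350; Tam $600; Marchetti $3,750; Lindqvist $2,100. Sum = $9,050.
Difference $9,100 − $9,050 = +$50 applied to Becker: Becker becomes $400.

Halvorsen: $2,250; Becker: $400; Tam: $600; Marchetti: $3,750; Lindqvist: $2,100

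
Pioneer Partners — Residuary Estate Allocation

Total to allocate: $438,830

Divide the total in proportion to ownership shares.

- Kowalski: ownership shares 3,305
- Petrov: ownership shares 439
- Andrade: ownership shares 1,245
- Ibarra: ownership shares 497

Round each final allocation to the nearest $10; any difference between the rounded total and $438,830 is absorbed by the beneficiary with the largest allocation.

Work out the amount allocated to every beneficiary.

Sum of ownership shares: 5,486.
Unrounded shares: Kowalski 3,305/5,486 × $438,830 = 264,369.88; Petrov 439/5,486 × $438,830 = 35,116.00; Andrade 1,245/5,486 × $438,830 = 99,588.65; Ibarra 497/5,486 × $438,830 = 39,755.47.
After rounding ($10): Kowalski $264,370; Petrov $35,120; Andrade $99,590; Ibarra $39,760. Sum = $438,840.
Difference $438,830 − $438,840 = −$10 applied to largest allocation (Kowalski): Kowalski becomes $264,360.

Kowalski: $264,360 | Petrov: $35,120 | Andrade: $99,590 | Ibarra: $39,760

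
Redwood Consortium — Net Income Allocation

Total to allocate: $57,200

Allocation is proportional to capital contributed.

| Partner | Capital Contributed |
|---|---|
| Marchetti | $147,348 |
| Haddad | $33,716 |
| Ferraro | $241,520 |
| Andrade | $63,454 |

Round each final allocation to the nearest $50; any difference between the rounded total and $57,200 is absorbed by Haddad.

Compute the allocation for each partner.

Marchetti: $17,350 · Haddad: $4,000 · Ferraro: $28,400 · Andrade: $7,450

Total capital contributed = 486,038.
Raw shares: Marchetti 147,348/486,038 × $57,200 = 17,340.84; Haddad 33,716/486,038 × $57,200 = 3,967.91; Ferraro 241,520/486,038 × $57,200 = 28,423.59; Andrade 63,454/486,038 × $57,200 = 7,467.66.
Rounded to nearest $50: Marchetti $17,350; Haddad $3,950; Ferraro $28,400; Andrade $7,450. Sum = $57,150.
Difference $57,200 − $57,150 = +$50 applied to Haddad: Haddad becomes $4,000.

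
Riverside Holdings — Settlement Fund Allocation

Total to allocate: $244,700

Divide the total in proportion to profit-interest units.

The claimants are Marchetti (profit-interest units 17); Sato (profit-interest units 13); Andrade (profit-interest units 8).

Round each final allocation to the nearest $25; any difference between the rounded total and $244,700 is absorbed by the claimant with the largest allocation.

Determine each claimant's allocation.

Profit-interest units total: 38.
Unrounded shares: Marchetti 17/38 × $244,700 = 109,471.05; Sato 13/38 × $244,700 = 83,713.16; Andrade 8/38 × $244,700 = 51,515.79.
Rounded to nearest $25: Marchetti $109,475; Sato $83,725; Andrade $51,525. Sum = $244,725.
Difference $244,700 − $244,725 = −$25 applied to largest allocation (Marchetti): Marchetti becomes $109,450.

Marchetti: $109,450; Sato: $83,725; Andrade: $51,525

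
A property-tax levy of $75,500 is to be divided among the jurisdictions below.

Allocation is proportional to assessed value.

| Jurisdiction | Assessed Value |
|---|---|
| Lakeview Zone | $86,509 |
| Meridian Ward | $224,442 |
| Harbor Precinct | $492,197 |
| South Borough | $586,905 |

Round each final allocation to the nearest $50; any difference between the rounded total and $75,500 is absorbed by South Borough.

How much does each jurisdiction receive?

Assessed value total: 1,390,053.
Proportional shares: Lakeview Zone 86,509/1,390,053 × $75,500 = 4,698.69; Meridian Ward 224,442/1,390,053 × $75,500 = 12,190.45; Harbor Precinct 492,197/1,390,053 × $75,500 = 26,733.42; South Borough 586,905/1,390,053 × $75,500 = 31,877.44.
Rounded to nearest $50: Lakeview Zone $4,700; Meridian Ward $12,200; Harbor Precinct $26,750; South Borough $31,900. Sum = $75,550.
Difference $75,500 − $75,550 = −$50 applied to South Borough: South Borough becomes $31,850.

Lakeview Zone: $4,700; Meridian Ward: $12,200; Harbor Precinct: $26,750; South Borough: $31,850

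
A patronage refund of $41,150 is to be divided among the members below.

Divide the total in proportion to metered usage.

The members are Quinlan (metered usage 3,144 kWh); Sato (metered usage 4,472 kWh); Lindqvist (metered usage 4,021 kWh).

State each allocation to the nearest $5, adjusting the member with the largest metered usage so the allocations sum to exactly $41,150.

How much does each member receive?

Quinlan: $11,120; Sato: $15,810; Lindqvist: $14,220

Combined metered usage = 11,637.
Pro-rata amounts: Quinlan 3,144/11,637 × $41,150 = 11,117.61; Sato 4,472/11,637 × $41,150 = 15,813.59; Lindqvist 4,021/11,637 × $41,150 = 14,218.80.
At nearest $5: Quinlan $11,120; Sato $15,815; Lindqvist $14,220. Sum = $41,155.
Difference $41,150 − $41,155 = −$5 applied to largest metered usage (Sato): Sato becomes $15,810.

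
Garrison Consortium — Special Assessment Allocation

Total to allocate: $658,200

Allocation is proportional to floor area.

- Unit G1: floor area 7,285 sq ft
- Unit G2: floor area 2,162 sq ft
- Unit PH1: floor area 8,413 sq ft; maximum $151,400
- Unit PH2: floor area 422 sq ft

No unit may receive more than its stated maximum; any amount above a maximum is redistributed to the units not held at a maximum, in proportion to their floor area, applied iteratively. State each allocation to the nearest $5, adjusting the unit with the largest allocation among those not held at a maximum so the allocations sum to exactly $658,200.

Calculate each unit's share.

Unit G1: $374,105 | Unit G2: $111,025 | Unit PH1: $151,400 | Unit PH2: $21,670

Sum of floor area: 18,282.
Pro-rata shares before constraints: Unit G1 262,279.13; Unit G2 77,837.68; Unit PH1 302,890.09; Unit PH2 15,193.11.
Capped: Unit PH1 ($151,400); balance $506,800 reallocated over remaining floor area 9,869.
Redistributed shares: Unit G1 374,104.57 → $374,105; Unit G2 111,024.58 → $111,025; Unit PH2 21,670.85 → $21,670.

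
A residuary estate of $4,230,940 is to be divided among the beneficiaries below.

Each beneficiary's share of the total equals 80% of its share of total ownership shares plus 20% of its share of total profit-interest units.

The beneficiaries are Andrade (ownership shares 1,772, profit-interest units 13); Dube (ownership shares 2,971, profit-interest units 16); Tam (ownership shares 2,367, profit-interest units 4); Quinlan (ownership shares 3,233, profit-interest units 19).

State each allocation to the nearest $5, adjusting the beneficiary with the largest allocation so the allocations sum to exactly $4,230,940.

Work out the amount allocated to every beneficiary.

Totals — ownership shares 10,343, profit-interest units 52.
Combined weights (80% ownership shares + 20% profit-interest units): Andrade 0.1871; Dube 0.2913; Tam 0.1985; Quinlan 0.3231.
Pro-rata amounts: Andrade 791,434.90; Dube 1,232,626.80; Tam 839,693.34; Quinlan 1,367,184.97.
Rounded to nearest $5: Andrade $791,435; Dube $1,232,625; Tam $839,695; Quinlan $1,367,185. Sum = $4,230,940.
Sum already equals the total — no adjustment.

Andrade: $791,435; Dube: $1,232,625; Tam: $839,695; Quinlan: $1,367,185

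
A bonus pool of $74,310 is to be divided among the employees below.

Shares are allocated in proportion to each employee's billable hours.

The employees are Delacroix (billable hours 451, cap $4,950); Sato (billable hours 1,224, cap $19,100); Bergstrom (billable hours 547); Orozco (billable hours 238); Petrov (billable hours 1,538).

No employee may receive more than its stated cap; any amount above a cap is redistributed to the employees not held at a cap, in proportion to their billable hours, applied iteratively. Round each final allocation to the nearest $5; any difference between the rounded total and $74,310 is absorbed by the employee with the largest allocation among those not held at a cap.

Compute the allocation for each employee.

Delacroix: $4,950 · Sato: $19,100 · Bergstrom: $11,835 · Orozco: $5,150 · Petrov: $33,275

Billable hours total: 3,998.
Unconstrained shares: Delacroix 8,382.64; Sato 22,750.24; Bergstrom 10,166.98; Orozco 4,423.66; Petrov 28,586.49.
Cap binds for Delacroix ($4,950), Sato ($19,100); remaining pool $50,260 reallocated over remaining billable hours 2,323.
Remaining shares: Bergstrom 11,834.79 → $11,835; Orozco 5,149.32 → $5,150; Petrov 33,275.88 → $33,275.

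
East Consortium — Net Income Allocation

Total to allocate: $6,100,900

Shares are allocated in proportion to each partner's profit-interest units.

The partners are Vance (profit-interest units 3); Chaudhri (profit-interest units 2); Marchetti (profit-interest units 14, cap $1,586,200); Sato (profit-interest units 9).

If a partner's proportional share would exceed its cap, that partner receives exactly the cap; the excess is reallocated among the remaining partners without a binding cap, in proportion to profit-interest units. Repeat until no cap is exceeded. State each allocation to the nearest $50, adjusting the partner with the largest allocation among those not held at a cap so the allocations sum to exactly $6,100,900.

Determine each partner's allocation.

Profit-interest units total: 28.
Proportional shares (ignoring caps): Vance 653,667.86; Chaudhri 435,778.57; Marchetti 3,050,450.00; Sato 1,961,003.57.
Capped: Marchetti ($1,586,200); balance $4,514,700 reallocated over remaining profit-interest units 14.
Shares after redistribution: Vance 967,435.71 → $967,450; Chaudhri 644,957.14 → $644,950; Sato 2,902,307.14 → $2,902,300.

Vance: $967,450 · Chaudhri: $644,950 · Marchetti: $1,586,200 · Sato: $2,902,300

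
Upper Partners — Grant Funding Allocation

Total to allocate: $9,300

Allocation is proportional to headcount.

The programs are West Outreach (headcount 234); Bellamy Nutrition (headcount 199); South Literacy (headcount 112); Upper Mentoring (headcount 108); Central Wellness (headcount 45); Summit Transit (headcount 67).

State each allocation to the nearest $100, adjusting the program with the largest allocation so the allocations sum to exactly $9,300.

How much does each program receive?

Combined headcount = 765.
Unrounded shares: West Outreach 234/765 × $9,300 = 2,844.71; Bellamy Nutrition 199/765 × $9,300 = 2,419.22; South Literacy 112/765 × $9,300 = 1,361.57; Upper Mentoring 108/765 × $9,300 = 1,312.94; Central Wellness 45/765 × $9,300 = 547.06; Summit Transit 67/765 × $9,300 = 814.51.
After rounding ($100): West Outreach $2,800; Bellamy Nutrition $2,400; South Literacy $1,400; Upper Mentoring $1,300; Central Wellness $500; Summit Transit $800. Sum = $9,200.
Difference $9,300 − $9,200 = +$100 applied to largest allocation (West Outreach): West Outreach becomes $2,900.

West Outreach: $2,900 · Bellamy Nutrition: $2,400 · South Literacy: $1,400 · Upper Mentoring: $1,300 · Central Wellness: $500 · Summit Transit: $800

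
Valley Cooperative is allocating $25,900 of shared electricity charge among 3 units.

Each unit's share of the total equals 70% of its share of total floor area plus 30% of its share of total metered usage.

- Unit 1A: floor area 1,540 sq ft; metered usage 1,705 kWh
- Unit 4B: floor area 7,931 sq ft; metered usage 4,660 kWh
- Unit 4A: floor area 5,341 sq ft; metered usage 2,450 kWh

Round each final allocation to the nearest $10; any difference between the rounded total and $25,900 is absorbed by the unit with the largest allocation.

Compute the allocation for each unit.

Unit 1A: $3,390; Unit 4B: $13,810; Unit 4A: $8,700

Floor area total 14,812; metered usage total 8,815.
Blended shares (70% floor area + 30% metered usage): Unit 1A 0.1308; Unit 4B 0.5334; Unit 4A 0.3358.
Unrounded shares: Unit 1A 3,387.85; Unit 4B 13,815.17; Unit 4A 8,696.98.
After rounding ($10): Unit 1A $3,390; Unit 4B $13,820; Unit 4A $8,700. Sum = $25,910.
Difference $25,900 − $25,910 = −$10 applied to largest allocation (Unit 4B): Unit 4B becomes $13,810.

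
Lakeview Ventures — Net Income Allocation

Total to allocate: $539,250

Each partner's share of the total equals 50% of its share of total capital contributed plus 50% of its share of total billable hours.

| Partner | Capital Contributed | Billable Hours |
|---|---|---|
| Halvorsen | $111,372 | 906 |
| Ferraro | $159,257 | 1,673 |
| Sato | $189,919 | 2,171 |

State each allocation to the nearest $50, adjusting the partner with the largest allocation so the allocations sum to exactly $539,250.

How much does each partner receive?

Capital contributed total 460,548; billable hours total 4,750.
Composite weights (50% capital contributed + 50% billable hours): Halvorsen 0.2163; Ferraro 0.3490; Sato 0.4347.
Unrounded shares: Halvorsen 116,629.47; Ferraro 188,200.80; Sato 234,419.73.
After rounding ($50): Halvorsen $116,650; Ferraro $188,200; Sato $234,400. Sum = $539,250.
Sum already equals the total — no adjustment.

Halvorsen: $116,650 · Ferraro: $188,200 · Sato: $234,400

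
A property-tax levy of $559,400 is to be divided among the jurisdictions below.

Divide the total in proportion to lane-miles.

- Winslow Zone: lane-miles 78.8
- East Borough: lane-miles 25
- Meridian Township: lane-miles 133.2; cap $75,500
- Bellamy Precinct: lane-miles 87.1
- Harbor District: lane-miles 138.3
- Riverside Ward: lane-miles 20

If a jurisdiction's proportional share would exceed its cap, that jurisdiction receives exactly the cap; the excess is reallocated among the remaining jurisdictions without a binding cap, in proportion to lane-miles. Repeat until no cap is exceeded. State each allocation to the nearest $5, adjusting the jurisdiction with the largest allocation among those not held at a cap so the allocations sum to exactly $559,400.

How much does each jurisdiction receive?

Winslow Zone: $109,195 · East Borough: $34,645 · Meridian Township: $75,500 · Bellamy Precinct: $120,700 · Harbor District: $191,645 · Riverside Ward: $27,715

Sum of lane-miles: 482.4.
Proportional shares (ignoring caps): Winslow Zone 91,377.94; East Borough 28,990.46; Meridian Township 154,461.19; Bellamy Precinct 101,002.78; Harbor District 160,375.25; Riverside Ward 23,192.37.
Cap binds for Meridian Township ($75,500); balance $483,900 reallocated over remaining lane-miles 349.2.
Remaining shares: Winslow Zone 109,196.22 → $109,195; East Borough 34,643.47 → $34,645; Bellamy Precinct 120,697.85 → $120,700; Harbor District 191,647.68 → $191,650; Riverside Ward 27,714.78 → $27,715.
Rounding difference −$5 applied to Harbor District → $191,645.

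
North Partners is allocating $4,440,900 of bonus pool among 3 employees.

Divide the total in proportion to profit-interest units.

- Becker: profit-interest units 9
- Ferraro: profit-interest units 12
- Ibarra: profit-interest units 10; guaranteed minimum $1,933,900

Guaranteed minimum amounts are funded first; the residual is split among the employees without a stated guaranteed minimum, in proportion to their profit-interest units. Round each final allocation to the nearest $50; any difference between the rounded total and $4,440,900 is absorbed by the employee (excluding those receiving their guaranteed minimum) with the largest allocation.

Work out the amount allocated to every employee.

Becker: $1,074,450 · Ferraro: $1,432,550 · Ibarra: $1,933,900

Guaranteed amounts: Ibarra $1,933,900. Balance $2,507,000.
Balance split over remaining profit-interest units 21: Becker 1,074,428.57 → $1,074,450; Ferraro 1,432,571.43 → $1,432,550.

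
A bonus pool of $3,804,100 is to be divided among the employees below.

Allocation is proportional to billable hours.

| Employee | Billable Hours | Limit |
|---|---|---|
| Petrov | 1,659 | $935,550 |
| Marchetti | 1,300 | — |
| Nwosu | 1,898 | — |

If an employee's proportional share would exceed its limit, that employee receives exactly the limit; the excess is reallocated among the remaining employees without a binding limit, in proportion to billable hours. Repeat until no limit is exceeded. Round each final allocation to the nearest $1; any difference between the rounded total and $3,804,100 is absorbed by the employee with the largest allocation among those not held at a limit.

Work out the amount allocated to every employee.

Petrov: $935,550 · Marchetti: $1,166,077 · Nwosu: $1,702,473

Sum of billable hours: 4,857.
Unconstrained shares: Petrov 1,299,362.14; Marchetti 1,018,186.12; Nwosu 1,486,551.74.
Cap binds for Petrov ($935,550); balance $2,868,550 reallocated over remaining billable hours 3,198.
Remaining shares: Marchetti 1,166,077.24 → $1,166,077; Nwosu 1,702,472.76 → $1,702,473.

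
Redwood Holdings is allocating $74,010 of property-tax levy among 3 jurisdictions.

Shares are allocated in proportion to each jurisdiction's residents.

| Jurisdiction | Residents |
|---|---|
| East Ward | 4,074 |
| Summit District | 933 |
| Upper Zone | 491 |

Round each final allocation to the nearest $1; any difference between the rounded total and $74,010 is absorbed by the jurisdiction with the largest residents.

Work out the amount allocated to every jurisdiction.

Sum of residents: 5,498.
Raw shares: East Ward 4,074/5,498 × $74,010 = 54,841.17; Summit District 933/5,498 × $74,010 = 12,559.35; Upper Zone 491/5,498 × $74,010 = 6,609.48.
At nearest $1: East Ward $54,841; Summit District $12,559; Upper Zone $6,609. Sum = $74,009.
Difference $74,010 − $74,009 = +$1 applied to largest residents (East Ward): East Ward becomes $54,842.

East Ward: $54,842 | Summit District: $12,559 | Upper Zone: $6,609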